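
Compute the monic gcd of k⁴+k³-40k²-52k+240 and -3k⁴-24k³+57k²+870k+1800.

By polynomial division,
  k⁴+k³-40k²-52k+240 = (-1/3)(-3k⁴-24k³+57k²+870k+1800) + (-7k³-21k²+238k+840)
  -3k⁴-24k³+57k²+870k+1800 = ((3/7)k+15/7)(-7k³-21k²+238k+840) + (0)
Last nonzero remainder: -7k³-21k²+238k+840. Dividing through by -7 gives the monic gcd k³+3k²-34k-120.

k³+3k²-34k-120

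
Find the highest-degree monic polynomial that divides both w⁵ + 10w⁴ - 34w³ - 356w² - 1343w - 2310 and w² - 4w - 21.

w² - 4w - 21

Apply the Euclidean algorithm:
  w⁵ + 10w⁴ - 34w³ - 356w² - 1343w - 2310 = (w³ + 14w² + 43w + 110)(w² - 4w - 21) + (0)
The last nonzero remainder w² - 4w - 21 is already monic.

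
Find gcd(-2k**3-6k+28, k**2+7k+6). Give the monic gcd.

1

Euclidean algorithm in ℚ[k]:
  -2k**3-6k+28 = (-2k+14)(k**2+7k+6) + (-92k-56)
  k**2+7k+6 = (-(1/92)k-147/2116)(-92k-56) + (1116/529)
  -92k-56 = (-(12167/279)k-7406/279)(1116/529) + (0)
The last nonzero remainder is the constant 1116/529, so the polynomials are coprime and gcd = 1.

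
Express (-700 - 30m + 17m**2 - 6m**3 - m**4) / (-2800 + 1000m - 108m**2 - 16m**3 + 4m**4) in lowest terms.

Euclidean algorithm in ℚ[m]:
  -m**4 - 6m**3 + 17m**2 - 30m - 700 = (-1/4)(4m**4 - 16m**3 - 108m**2 + 1000m - 2800) + (-10m**3 - 10m**2 + 220m - 1400)
  4m**4 - 16m**3 - 108m**2 + 1000m - 2800 = (-(2/5)m + 2)(-10m**3 - 10m**2 + 220m - 1400) + (0)
Last nonzero remainder: -10m**3 - 10m**2 + 220m - 1400. Dividing through by -10 gives the monic gcd m**3 + m**2 - 22m + 140.
Cancel m**3 + m**2 - 22m + 140 from numerator and denominator to get the reduced form.

(-5 - m)/(-20 + 4m)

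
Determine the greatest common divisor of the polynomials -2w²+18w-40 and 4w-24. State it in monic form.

1

Euclidean algorithm in ℚ[w]:
  -2w²+18w-40 = (-(1/2)w+3/2)(4w-24) + (-4)
  4w-24 = (-w+6)(-4) + (0)
The last nonzero remainder is the constant -4, so the polynomials are coprime and gcd = 1.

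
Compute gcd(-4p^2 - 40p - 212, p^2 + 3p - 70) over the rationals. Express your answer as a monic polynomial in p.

1

Apply the Euclidean algorithm:
  -4p^2 - 40p - 212 = (-4)(p^2 + 3p - 70) + (-28p - 492)
  p^2 + 3p - 70 = (-(1/28)p + 51/98)(-28p - 492) + (9116/49)
  -28p - 492 = (-(343/2279)p - 6027/2279)(9116/49) + (0)
The last nonzero remainder is the constant 9116/49, so the polynomials are coprime and gcd = 1.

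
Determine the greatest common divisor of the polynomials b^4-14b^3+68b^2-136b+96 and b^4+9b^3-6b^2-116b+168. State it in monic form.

b^2-4b+4

Euclidean algorithm in ℚ[b]:
  b^4-14b^3+68b^2-136b+96 = (b^4+9b^3-6b^2-116b+168) + (-23b^3+74b^2-20b-72)
  b^4+9b^3-6b^2-116b+168 = (-(1/23)b-281/529)(-23b^3+74b^2-20b-72) + ((17160/529)b^2-(68640/529)b+68640/529)
  -23b^3+74b^2-20b-72 = (-(12167/17160)b-1587/2860)((17160/529)b^2-(68640/529)b+68640/529) + (0)
Last nonzero remainder: (17160/529)b^2-(68640/529)b+68640/529. Dividing through by 17160/529 gives the monic gcd b^2-4b+4.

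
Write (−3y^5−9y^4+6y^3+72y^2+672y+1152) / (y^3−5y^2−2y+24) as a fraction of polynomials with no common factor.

By polynomial division,
  −3y^5−9y^4+6y^3+72y^2+672y+1152 = (−3y^2−24y−120)(y^3−5y^2−2y+24) + (−504y^2+1008y+4032)
  y^3−5y^2−2y+24 = (−(1/504)y+1/168)(−504y^2+1008y+4032) + (0)
Last nonzero remainder: −504y^2+1008y+4032. Dividing through by −504 gives the monic gcd y^2−2y−8.
Cancel y^2−2y−8 from numerator and denominator to get the reduced form.

(−3y^3−15y^2−48y−144)/(y−3)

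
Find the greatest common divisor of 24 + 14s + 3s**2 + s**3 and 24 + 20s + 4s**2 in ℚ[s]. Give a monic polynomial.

2 + s

Repeated division with remainder:
  s**3 + 3s**2 + 14s + 24 = ((1/4)s − 1/2)(4s**2 + 20s + 24) + (18s + 36)
  4s**2 + 20s + 24 = ((2/9)s + 2/3)(18s + 36) + (0)
Last nonzero remainder: 18s + 36. Dividing through by 18 gives the monic gcd s + 2.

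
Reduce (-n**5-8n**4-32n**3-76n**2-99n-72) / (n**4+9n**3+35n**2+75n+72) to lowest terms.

(-n**2-2n-3)/(n+3)

By polynomial division,
  -n**5-8n**4-32n**3-76n**2-99n-72 = (-n+1)(n**4+9n**3+35n**2+75n+72) + (-6n**3-36n**2-102n-144)
  n**4+9n**3+35n**2+75n+72 = (-(1/6)n-1/2)(-6n**3-36n**2-102n-144) + (0)
Last nonzero remainder: -6n**3-36n**2-102n-144. Dividing through by -6 gives the monic gcd n**3+6n**2+17n+24.
Cancel n**3+6n**2+17n+24 from numerator and denominator to get the reduced form.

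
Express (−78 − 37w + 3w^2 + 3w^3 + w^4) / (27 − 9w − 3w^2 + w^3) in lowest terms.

(26 + 21w + 6w^2 + w^3)/(−9 + w^2)

Euclidean algorithm in ℚ[w]:
  w^4 + 3w^3 + 3w^2 − 37w − 78 = (w + 6)(w^3 − 3w^2 − 9w + 27) + (30w^2 − 10w − 240)
  w^3 − 3w^2 − 9w + 27 = ((1/30)w − 4/45)(30w^2 − 10w − 240) + (−(17/9)w + 17/3)
  30w^2 − 10w − 240 = (−(270/17)w − 720/17)(−(17/9)w + 17/3) + (0)
Last nonzero remainder: −(17/9)w + 17/3. Dividing through by −17/9 gives the monic gcd w − 3.
Cancel w − 3 from numerator and denominator to get the reduced form.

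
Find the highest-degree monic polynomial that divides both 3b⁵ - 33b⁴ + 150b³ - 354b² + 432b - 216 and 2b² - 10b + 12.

Euclidean algorithm in ℚ[b]:
  3b⁵ - 33b⁴ + 150b³ - 354b² + 432b - 216 = ((3/2)b³ - 9b² + 21b - 18)(2b² - 10b + 12) + (0)
Last nonzero remainder: 2b² - 10b + 12. Dividing through by 2 gives the monic gcd b² - 5b + 6.

b² - 5b + 6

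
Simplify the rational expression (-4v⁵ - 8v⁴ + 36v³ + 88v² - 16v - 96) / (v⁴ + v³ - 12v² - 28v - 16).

(-4v³ + 8v² + 20v - 24)/(v² - 3v - 4)

Apply the Euclidean algorithm:
  -4v⁵ - 8v⁴ + 36v³ + 88v² - 16v - 96 = (-4v - 4)(v⁴ + v³ - 12v² - 28v - 16) + (-8v³ - 72v² - 192v - 160)
  v⁴ + v³ - 12v² - 28v - 16 = (-(1/8)v + 1)(-8v³ - 72v² - 192v - 160) + (36v² + 144v + 144)
  -8v³ - 72v² - 192v - 160 = (-(2/9)v - 10/9)(36v² + 144v + 144) + (0)
Last nonzero remainder: 36v² + 144v + 144. Dividing through by 36 gives the monic gcd v² + 4v + 4.
Cancel v² + 4v + 4 from numerator and denominator to get the reduced form.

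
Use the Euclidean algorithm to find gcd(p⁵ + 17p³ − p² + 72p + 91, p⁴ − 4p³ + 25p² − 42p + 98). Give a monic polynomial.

p² − 2p + 7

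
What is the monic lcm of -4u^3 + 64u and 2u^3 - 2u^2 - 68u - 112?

u^5 - 5u^4 - 30u^3 + 80u^2 + 224u

Euclidean algorithm in ℚ[u]:
  -4u^3 + 64u = (-2)(2u^3 - 2u^2 - 68u - 112) + (-4u^2 - 72u - 224)
  2u^3 - 2u^2 - 68u - 112 = (-(1/2)u + 19/2)(-4u^2 - 72u - 224) + (504u + 2016)
  -4u^2 - 72u - 224 = (-(1/126)u - 1/9)(504u + 2016) + (0)
Last nonzero remainder: 504u + 2016. Dividing through by 504 gives the monic gcd u + 4.
Then lcm(f, g) = f·g / gcd(f, g); expanding and making the result monic gives the answer.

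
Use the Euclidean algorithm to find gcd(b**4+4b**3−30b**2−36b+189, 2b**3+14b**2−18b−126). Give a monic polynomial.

b**3+7b**2−9b−63

By polynomial division,
  b**4+4b**3−30b**2−36b+189 = ((1/2)b−3/2)(2b**3+14b**2−18b−126) + (0)
Last nonzero remainder: 2b**3+14b**2−18b−126. Dividing through by 2 gives the monic gcd b**3+7b**2−9b−63.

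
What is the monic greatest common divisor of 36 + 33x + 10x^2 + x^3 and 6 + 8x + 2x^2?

Apply the Euclidean algorithm:
  x^3 + 10x^2 + 33x + 36 = ((1/2)x + 3)(2x^2 + 8x + 6) + (6x + 18)
  2x^2 + 8x + 6 = ((1/3)x + 1/3)(6x + 18) + (0)
Last nonzero remainder: 6x + 18. Dividing through by 6 gives the monic gcd x + 3.

3 + x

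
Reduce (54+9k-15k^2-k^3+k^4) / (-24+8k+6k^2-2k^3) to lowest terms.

Repeated division with remainder:
  k^4-k^3-15k^2+9k+54 = (-(1/2)k-1)(-2k^3+6k^2+8k-24) + (-5k^2+5k+30)
  -2k^3+6k^2+8k-24 = ((2/5)k-4/5)(-5k^2+5k+30) + (0)
Last nonzero remainder: -5k^2+5k+30. Dividing through by -5 gives the monic gcd k^2-k-6.
Cancel k^2-k-6 from numerator and denominator to get the reduced form.

(9-k^2)/(-4+2k)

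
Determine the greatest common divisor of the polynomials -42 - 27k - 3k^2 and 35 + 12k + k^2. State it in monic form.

7 + k

Repeated division with remainder:
  -3k^2 - 27k - 42 = (-3)(k^2 + 12k + 35) + (9k + 63)
  k^2 + 12k + 35 = ((1/9)k + 5/9)(9k + 63) + (0)
Last nonzero remainder: 9k + 63. Dividing through by 9 gives the monic gcd k + 7.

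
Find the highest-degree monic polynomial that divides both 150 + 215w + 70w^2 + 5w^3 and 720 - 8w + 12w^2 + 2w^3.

Apply the Euclidean algorithm:
  5w^3 + 70w^2 + 215w + 150 = (5/2)(2w^3 + 12w^2 - 8w + 720) + (40w^2 + 235w - 1650)
  2w^3 + 12w^2 - 8w + 720 = ((1/20)w + 1/160)(40w^2 + 235w - 1650) + ((2337/32)w + 11685/16)
  40w^2 + 235w - 1650 = ((1280/2337)w - 1760/779)((2337/32)w + 11685/16) + (0)
Last nonzero remainder: (2337/32)w + 11685/16. Dividing through by 2337/32 gives the monic gcd w + 10.

10 + w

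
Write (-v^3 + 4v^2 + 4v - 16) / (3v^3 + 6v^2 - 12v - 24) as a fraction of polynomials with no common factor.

By polynomial division,
  -v^3 + 4v^2 + 4v - 16 = (-1/3)(3v^3 + 6v^2 - 12v - 24) + (6v^2 - 24)
  3v^3 + 6v^2 - 12v - 24 = ((1/2)v + 1)(6v^2 - 24) + (0)
Last nonzero remainder: 6v^2 - 24. Dividing through by 6 gives the monic gcd v^2 - 4.
Cancel v^2 - 4 from numerator and denominator to get the reduced form.

(-v + 4)/(3v + 6)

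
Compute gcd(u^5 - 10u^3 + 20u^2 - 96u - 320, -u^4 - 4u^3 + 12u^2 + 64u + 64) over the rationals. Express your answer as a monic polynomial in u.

u^3 + 2u^2 - 16u - 32

Apply the Euclidean algorithm:
  u^5 - 10u^3 + 20u^2 - 96u - 320 = (-u + 4)(-u^4 - 4u^3 + 12u^2 + 64u + 64) + (18u^3 + 36u^2 - 288u - 576)
  -u^4 - 4u^3 + 12u^2 + 64u + 64 = (-(1/18)u - 1/9)(18u^3 + 36u^2 - 288u - 576) + (0)
Last nonzero remainder: 18u^3 + 36u^2 - 288u - 576. Dividing through by 18 gives the monic gcd u^3 + 2u^2 - 16u - 32.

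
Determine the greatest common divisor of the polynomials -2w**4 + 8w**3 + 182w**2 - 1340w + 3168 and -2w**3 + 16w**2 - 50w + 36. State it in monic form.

w**2 - 7w + 18

Euclidean algorithm in ℚ[w]:
  -2w**4 + 8w**3 + 182w**2 - 1340w + 3168 = (w + 4)(-2w**3 + 16w**2 - 50w + 36) + (168w**2 - 1176w + 3024)
  -2w**3 + 16w**2 - 50w + 36 = (-(1/84)w + 1/84)(168w**2 - 1176w + 3024) + (0)
Last nonzero remainder: 168w**2 - 1176w + 3024. Dividing through by 168 gives the monic gcd w**2 - 7w + 18.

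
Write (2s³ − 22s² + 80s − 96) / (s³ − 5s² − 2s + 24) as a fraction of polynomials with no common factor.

Apply the Euclidean algorithm:
  2s³ − 22s² + 80s − 96 = (2)(s³ − 5s² − 2s + 24) + (−12s² + 84s − 144)
  s³ − 5s² − 2s + 24 = (−(1/12)s − 1/6)(−12s² + 84s − 144) + (0)
Last nonzero remainder: −12s² + 84s − 144. Dividing through by −12 gives the monic gcd s² − 7s + 12.
Cancel s² − 7s + 12 from numerator and denominator to get the reduced form.

(2s − 8)/(s + 2)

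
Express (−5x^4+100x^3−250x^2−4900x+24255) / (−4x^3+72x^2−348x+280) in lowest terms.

Repeated division with remainder:
  −5x^4+100x^3−250x^2−4900x+24255 = ((5/4)x−5/2)(−4x^3+72x^2−348x+280) + (365x^2−6120x+24955)
  −4x^3+72x^2−348x+280 = (−(4/365)x+72/5329)(365x^2−6120x+24955) + ((43520/5329)x−304640/5329)
  365x^2−6120x+24955 = ((389017/8704)x−3799577/8704)((43520/5329)x−304640/5329) + (0)
Last nonzero remainder: (43520/5329)x−304640/5329. Dividing through by 43520/5329 gives the monic gcd x−7.
Cancel x−7 from numerator and denominator to get the reduced form.

(5x^3−65x^2−205x+3465)/(4x^2−44x+40)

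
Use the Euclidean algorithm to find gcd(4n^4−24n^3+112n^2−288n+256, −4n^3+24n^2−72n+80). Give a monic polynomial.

By polynomial division,
  4n^4−24n^3+112n^2−288n+256 = (−n)(−4n^3+24n^2−72n+80) + (40n^2−208n+256)
  −4n^3+24n^2−72n+80 = (−(1/10)n+2/25)(40n^2−208n+256) + (−(744/25)n+1488/25)
  40n^2−208n+256 = (−(125/93)n+400/93)(−(744/25)n+1488/25) + (0)
Last nonzero remainder: −(744/25)n+1488/25. Dividing through by −744/25 gives the monic gcd n−2.

n−2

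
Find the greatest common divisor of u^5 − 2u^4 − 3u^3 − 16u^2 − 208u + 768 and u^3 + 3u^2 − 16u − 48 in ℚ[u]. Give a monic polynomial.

u^2 − 16

Repeated division with remainder:
  u^5 − 2u^4 − 3u^3 − 16u^2 − 208u + 768 = (u^2 − 5u + 28)(u^3 + 3u^2 − 16u − 48) + (−132u^2 + 2112)
  u^3 + 3u^2 − 16u − 48 = (−(1/132)u − 1/44)(−132u^2 + 2112) + (0)
Last nonzero remainder: −132u^2 + 2112. Dividing through by −132 gives the monic gcd u^2 − 16.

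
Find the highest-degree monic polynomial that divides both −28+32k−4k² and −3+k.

1

Repeated division with remainder:
  −4k²+32k−28 = (−4k+20)(k−3) + (32)
  k−3 = ((1/32)k−3/32)(32) + (0)
The last nonzero remainder is the constant 32, so the polynomials are coprime and gcd = 1.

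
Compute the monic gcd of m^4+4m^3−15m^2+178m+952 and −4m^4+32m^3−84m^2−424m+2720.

m^3−3m^2+6m+136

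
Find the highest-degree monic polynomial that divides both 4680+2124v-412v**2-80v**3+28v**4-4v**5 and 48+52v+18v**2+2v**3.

6+5v+v**2

By polynomial division,
  -4v**5+28v**4-80v**3-412v**2+2124v+4680 = (-2v**2+32v-276)(2v**3+18v**2+52v+48) + (2988v**2+14940v+17928)
  2v**3+18v**2+52v+48 = ((1/1494)v+2/747)(2988v**2+14940v+17928) + (0)
Last nonzero remainder: 2988v**2+14940v+17928. Dividing through by 2988 gives the monic gcd v**2+5v+6.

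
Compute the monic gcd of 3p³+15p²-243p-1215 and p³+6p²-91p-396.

p-9

By polynomial division,
  3p³+15p²-243p-1215 = (3)(p³+6p²-91p-396) + (-3p²+30p-27)
  p³+6p²-91p-396 = (-(1/3)p-16/3)(-3p²+30p-27) + (60p-540)
  -3p²+30p-27 = (-(1/20)p+1/20)(60p-540) + (0)
Last nonzero remainder: 60p-540. Dividing through by 60 gives the monic gcd p-9.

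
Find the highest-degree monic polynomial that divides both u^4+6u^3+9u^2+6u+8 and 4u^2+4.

u^2+1

Repeated division with remainder:
  u^4+6u^3+9u^2+6u+8 = ((1/4)u^2+(3/2)u+2)(4u^2+4) + (0)
Last nonzero remainder: 4u^2+4. Dividing through by 4 gives the monic gcd u^2+1.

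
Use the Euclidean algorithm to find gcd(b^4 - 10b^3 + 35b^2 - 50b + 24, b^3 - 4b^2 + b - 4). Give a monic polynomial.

By polynomial division,
  b^4 - 10b^3 + 35b^2 - 50b + 24 = (b - 6)(b^3 - 4b^2 + b - 4) + (10b^2 - 40b)
  b^3 - 4b^2 + b - 4 = ((1/10)b)(10b^2 - 40b) + (b - 4)
  10b^2 - 40b = (10b)(b - 4) + (0)
The last nonzero remainder b - 4 is already monic.

b - 4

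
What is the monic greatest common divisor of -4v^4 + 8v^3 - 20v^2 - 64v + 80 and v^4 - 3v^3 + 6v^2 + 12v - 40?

v^3 - v^2 + 4v + 20

Repeated division with remainder:
  -4v^4 + 8v^3 - 20v^2 - 64v + 80 = (-4)(v^4 - 3v^3 + 6v^2 + 12v - 40) + (-4v^3 + 4v^2 - 16v - 80)
  v^4 - 3v^3 + 6v^2 + 12v - 40 = (-(1/4)v + 1/2)(-4v^3 + 4v^2 - 16v - 80) + (0)
Last nonzero remainder: -4v^3 + 4v^2 - 16v - 80. Dividing through by -4 gives the monic gcd v^3 - v^2 + 4v + 20.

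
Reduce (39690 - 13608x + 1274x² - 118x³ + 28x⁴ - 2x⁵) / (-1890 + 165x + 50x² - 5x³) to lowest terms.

Apply the Euclidean algorithm:
  -2x⁵ + 28x⁴ - 118x³ + 1274x² - 13608x + 39690 = ((2/5)x² - (8/5)x + 104/5)(-5x³ + 50x² + 165x - 1890) + (1254x² - 20064x + 79002)
  -5x³ + 50x² + 165x - 1890 = (-(5/1254)x - 5/209)(1254x² - 20064x + 79002) + (0)
Last nonzero remainder: 1254x² - 20064x + 79002. Dividing through by 1254 gives the monic gcd x² - 16x + 63.
Cancel x² - 16x + 63 from numerator and denominator to get the reduced form.

(-630 + 56x + 4x² + 2x³)/(30 + 5x)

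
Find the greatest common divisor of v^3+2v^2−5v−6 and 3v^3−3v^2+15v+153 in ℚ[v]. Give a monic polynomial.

v+3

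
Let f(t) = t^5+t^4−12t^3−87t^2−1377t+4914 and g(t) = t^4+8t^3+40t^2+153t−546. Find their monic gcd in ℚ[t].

Apply the Euclidean algorithm:
  t^5+t^4−12t^3−87t^2−1377t+4914 = (t−7)(t^4+8t^3+40t^2+153t−546) + (4t^3+40t^2+240t+1092)
  t^4+8t^3+40t^2+153t−546 = ((1/4)t−1/2)(4t^3+40t^2+240t+1092) + (0)
Last nonzero remainder: 4t^3+40t^2+240t+1092. Dividing through by 4 gives the monic gcd t^3+10t^2+60t+273.

t^3+10t^2+60t+273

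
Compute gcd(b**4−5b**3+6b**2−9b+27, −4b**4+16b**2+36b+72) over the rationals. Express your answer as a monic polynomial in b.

b**3−2b**2−9

Euclidean algorithm in ℚ[b]:
  b**4−5b**3+6b**2−9b+27 = (−1/4)(−4b**4+16b**2+36b+72) + (−5b**3+10b**2+45)
  −4b**4+16b**2+36b+72 = ((4/5)b+8/5)(−5b**3+10b**2+45) + (0)
Last nonzero remainder: −5b**3+10b**2+45. Dividing through by −5 gives the monic gcd b**3−2b**2−9.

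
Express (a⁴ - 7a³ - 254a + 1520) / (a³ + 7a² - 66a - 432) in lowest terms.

(a³ + a² + 8a - 190)/(a² + 15a + 54)

Euclidean algorithm in ℚ[a]:
  a⁴ - 7a³ - 254a + 1520 = (a - 14)(a³ + 7a² - 66a - 432) + (164a² - 746a - 4528)
  a³ + 7a² - 66a - 432 = ((1/164)a + 947/13448)(164a² - 746a - 4528) + ((95095/6724)a - 190190/1681)
  164a² - 746a - 4528 = ((1102736/95095)a + 3805784/95095)((95095/6724)a - 190190/1681) + (0)
Last nonzero remainder: (95095/6724)a - 190190/1681. Dividing through by 95095/6724 gives the monic gcd a - 8.
Cancel a - 8 from numerator and denominator to get the reduced form.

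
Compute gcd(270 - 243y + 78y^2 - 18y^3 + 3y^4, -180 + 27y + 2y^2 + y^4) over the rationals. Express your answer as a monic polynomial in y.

-45 + 18y - 4y^2 + y^3

Euclidean algorithm in ℚ[y]:
  3y^4 - 18y^3 + 78y^2 - 243y + 270 = (3)(y^4 + 2y^2 + 27y - 180) + (-18y^3 + 72y^2 - 324y + 810)
  y^4 + 2y^2 + 27y - 180 = (-(1/18)y - 2/9)(-18y^3 + 72y^2 - 324y + 810) + (0)
Last nonzero remainder: -18y^3 + 72y^2 - 324y + 810. Dividing through by -18 gives the monic gcd y^3 - 4y^2 + 18y - 45.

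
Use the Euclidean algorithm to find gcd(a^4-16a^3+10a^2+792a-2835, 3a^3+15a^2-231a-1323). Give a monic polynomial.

a^2-2a-63

Apply the Euclidean algorithm:
  a^4-16a^3+10a^2+792a-2835 = ((1/3)a-7)(3a^3+15a^2-231a-1323) + (192a^2-384a-12096)
  3a^3+15a^2-231a-1323 = ((1/64)a+7/64)(192a^2-384a-12096) + (0)
Last nonzero remainder: 192a^2-384a-12096. Dividing through by 192 gives the monic gcd a^2-2a-63.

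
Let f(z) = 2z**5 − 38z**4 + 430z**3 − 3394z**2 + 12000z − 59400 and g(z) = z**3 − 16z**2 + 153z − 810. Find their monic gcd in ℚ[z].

Repeated division with remainder:
  2z**5 − 38z**4 + 430z**3 − 3394z**2 + 12000z − 59400 = (2z**2 − 6z + 28)(z**3 − 16z**2 + 153z − 810) + (−408z**2 + 2856z − 36720)
  z**3 − 16z**2 + 153z − 810 = (−(1/408)z + 3/136)(−408z**2 + 2856z − 36720) + (0)
Last nonzero remainder: −408z**2 + 2856z − 36720. Dividing through by −408 gives the monic gcd z**2 − 7z + 90.

z**2 − 7z + 90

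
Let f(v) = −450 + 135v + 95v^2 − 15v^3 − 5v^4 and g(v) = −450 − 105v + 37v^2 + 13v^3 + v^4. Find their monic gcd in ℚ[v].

−15 + 2v + v^2

Apply the Euclidean algorithm:
  −5v^4 − 15v^3 + 95v^2 + 135v − 450 = (−5)(v^4 + 13v^3 + 37v^2 − 105v − 450) + (50v^3 + 280v^2 − 390v − 2700)
  v^4 + 13v^3 + 37v^2 − 105v − 450 = ((1/50)v + 37/250)(50v^3 + 280v^2 − 390v − 2700) + ((84/25)v^2 + (168/25)v − 252/5)
  50v^3 + 280v^2 − 390v − 2700 = ((625/42)v + 375/7)((84/25)v^2 + (168/25)v − 252/5) + (0)
Last nonzero remainder: (84/25)v^2 + (168/25)v − 252/5. Dividing through by 84/25 gives the monic gcd v^2 + 2v − 15.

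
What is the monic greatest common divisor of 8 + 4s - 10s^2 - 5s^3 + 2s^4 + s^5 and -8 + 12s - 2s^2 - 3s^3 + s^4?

4 - 4s - s^2 + s^3

Repeated division with remainder:
  s^5 + 2s^4 - 5s^3 - 10s^2 + 4s + 8 = (s + 5)(s^4 - 3s^3 - 2s^2 + 12s - 8) + (12s^3 - 12s^2 - 48s + 48)
  s^4 - 3s^3 - 2s^2 + 12s - 8 = ((1/12)s - 1/6)(12s^3 - 12s^2 - 48s + 48) + (0)
Last nonzero remainder: 12s^3 - 12s^2 - 48s + 48. Dividing through by 12 gives the monic gcd s^3 - s^2 - 4s + 4.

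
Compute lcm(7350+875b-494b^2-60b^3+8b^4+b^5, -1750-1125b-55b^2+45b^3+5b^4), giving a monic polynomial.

By polynomial division,
  b^5+8b^4-60b^3-494b^2+875b+7350 = ((1/5)b-1/5)(5b^4+45b^3-55b^2-1125b-1750) + (-40b^3-280b^2+1000b+7000)
  5b^4+45b^3-55b^2-1125b-1750 = (-(1/8)b-1/4)(-40b^3-280b^2+1000b+7000) + (0)
Last nonzero remainder: -40b^3-280b^2+1000b+7000. Dividing through by -40 gives the monic gcd b^3+7b^2-25b-175.
Then lcm(f, g) = f·g / gcd(f, g); expanding and making the result monic gives the answer.

14700+9100b-113b^2-614b^3-44b^4+10b^5+b^6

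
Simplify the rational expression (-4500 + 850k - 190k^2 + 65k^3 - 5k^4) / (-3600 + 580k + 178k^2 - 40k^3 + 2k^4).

(-90 - 10k - 5k^2)/(-72 - 10k + 2k^2)

By polynomial division,
  -5k^4 + 65k^3 - 190k^2 + 850k - 4500 = (-5/2)(2k^4 - 40k^3 + 178k^2 + 580k - 3600) + (-35k^3 + 255k^2 + 2300k - 13500)
  2k^4 - 40k^3 + 178k^2 + 580k - 3600 = (-(2/35)k + 178/245)(-35k^3 + 255k^2 + 2300k - 13500) + ((6084/49)k^2 - (91260/49)k + 304200/49)
  -35k^3 + 255k^2 + 2300k - 13500 = (-(1715/6084)k - 735/338)((6084/49)k^2 - (91260/49)k + 304200/49) + (0)
Last nonzero remainder: (6084/49)k^2 - (91260/49)k + 304200/49. Dividing through by 6084/49 gives the monic gcd k^2 - 15k + 50.
Cancel k^2 - 15k + 50 from numerator and denominator to get the reduced form.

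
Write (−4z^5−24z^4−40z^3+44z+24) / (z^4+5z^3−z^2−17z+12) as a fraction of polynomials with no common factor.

Euclidean algorithm in ℚ[z]:
  −4z^5−24z^4−40z^3+44z+24 = (−4z−4)(z^4+5z^3−z^2−17z+12) + (−24z^3−72z^2+24z+72)
  z^4+5z^3−z^2−17z+12 = (−(1/24)z−1/12)(−24z^3−72z^2+24z+72) + (−6z^2−12z+18)
  −24z^3−72z^2+24z+72 = (4z+4)(−6z^2−12z+18) + (0)
Last nonzero remainder: −6z^2−12z+18. Dividing through by −6 gives the monic gcd z^2+2z−3.
Cancel z^2+2z−3 from numerator and denominator to get the reduced form.

(−4z^3−16z^2−20z−8)/(z^2+3z−4)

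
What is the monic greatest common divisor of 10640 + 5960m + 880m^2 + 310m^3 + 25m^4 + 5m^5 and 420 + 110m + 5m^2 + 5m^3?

28 − 2m + m^2

By polynomial division,
  5m^5 + 25m^4 + 310m^3 + 880m^2 + 5960m + 10640 = (m^2 + 4m + 36)(5m^3 + 5m^2 + 110m + 420) + (−160m^2 + 320m − 4480)
  5m^3 + 5m^2 + 110m + 420 = (−(1/32)m − 3/32)(−160m^2 + 320m − 4480) + (0)
Last nonzero remainder: −160m^2 + 320m − 4480. Dividing through by −160 gives the monic gcd m^2 − 2m + 28.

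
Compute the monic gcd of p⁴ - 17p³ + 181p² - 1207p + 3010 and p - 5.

Repeated division with remainder:
  p⁴ - 17p³ + 181p² - 1207p + 3010 = (p³ - 12p² + 121p - 602)(p - 5) + (0)
The last nonzero remainder p - 5 is already monic.

p - 5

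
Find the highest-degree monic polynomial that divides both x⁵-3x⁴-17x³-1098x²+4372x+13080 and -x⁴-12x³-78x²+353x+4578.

x³+5x²+43x-654

Repeated division with remainder:
  x⁵-3x⁴-17x³-1098x²+4372x+13080 = (-x+15)(-x⁴-12x³-78x²+353x+4578) + (85x³+425x²+3655x-55590)
  -x⁴-12x³-78x²+353x+4578 = (-(1/85)x-7/85)(85x³+425x²+3655x-55590) + (0)
Last nonzero remainder: 85x³+425x²+3655x-55590. Dividing through by 85 gives the monic gcd x³+5x²+43x-654.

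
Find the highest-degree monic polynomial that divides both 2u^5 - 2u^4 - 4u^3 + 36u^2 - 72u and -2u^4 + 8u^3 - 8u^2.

u^2 - 2u

By polynomial division,
  2u^5 - 2u^4 - 4u^3 + 36u^2 - 72u = (-u - 3)(-2u^4 + 8u^3 - 8u^2) + (12u^3 + 12u^2 - 72u)
  -2u^4 + 8u^3 - 8u^2 = (-(1/6)u + 5/6)(12u^3 + 12u^2 - 72u) + (-30u^2 + 60u)
  12u^3 + 12u^2 - 72u = (-(2/5)u - 6/5)(-30u^2 + 60u) + (0)
Last nonzero remainder: -30u^2 + 60u. Dividing through by -30 gives the monic gcd u^2 - 2u.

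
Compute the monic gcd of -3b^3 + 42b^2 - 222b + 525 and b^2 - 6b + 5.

1

Euclidean algorithm in ℚ[b]:
  -3b^3 + 42b^2 - 222b + 525 = (-3b + 24)(b^2 - 6b + 5) + (-63b + 405)
  b^2 - 6b + 5 = (-(1/63)b - 1/147)(-63b + 405) + (380/49)
  -63b + 405 = (-(3087/380)b + 3969/76)(380/49) + (0)
The last nonzero remainder is the constant 380/49, so the polynomials are coprime and gcd = 1.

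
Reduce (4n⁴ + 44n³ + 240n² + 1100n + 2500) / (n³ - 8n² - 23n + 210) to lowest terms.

(4n³ + 24n² + 120n + 500)/(n² - 13n + 42)

Euclidean algorithm in ℚ[n]:
  4n⁴ + 44n³ + 240n² + 1100n + 2500 = (4n + 76)(n³ - 8n² - 23n + 210) + (940n² + 2008n - 13460)
  n³ - 8n² - 23n + 210 = ((1/940)n - 1191/110450)(940n² + 2008n - 13460) + ((716364/55225)n + 716364/11045)
  940n² + 2008n - 13460 = ((12977875/179091)n - 37166425/179091)((716364/55225)n + 716364/11045) + (0)
Last nonzero remainder: (716364/55225)n + 716364/11045. Dividing through by 716364/55225 gives the monic gcd n + 5.
Cancel n + 5 from numerator and denominator to get the reduced form.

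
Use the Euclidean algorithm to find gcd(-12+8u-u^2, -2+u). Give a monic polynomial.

Euclidean algorithm in ℚ[u]:
  -u^2+8u-12 = (-u+6)(u-2) + (0)
The last nonzero remainder u-2 is already monic.

-2+u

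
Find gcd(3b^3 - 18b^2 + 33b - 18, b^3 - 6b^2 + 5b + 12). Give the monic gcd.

Repeated division with remainder:
  3b^3 - 18b^2 + 33b - 18 = (3)(b^3 - 6b^2 + 5b + 12) + (18b - 54)
  b^3 - 6b^2 + 5b + 12 = ((1/18)b^2 - (1/6)b - 2/9)(18b - 54) + (0)
Last nonzero remainder: 18b - 54. Dividing through by 18 gives the monic gcd b - 3.

b - 3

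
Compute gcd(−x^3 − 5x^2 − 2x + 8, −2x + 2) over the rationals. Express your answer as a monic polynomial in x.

x − 1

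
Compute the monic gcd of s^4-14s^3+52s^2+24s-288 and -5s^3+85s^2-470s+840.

s^2-10s+24

Apply the Euclidean algorithm:
  s^4-14s^3+52s^2+24s-288 = (-(1/5)s-3/5)(-5s^3+85s^2-470s+840) + (9s^2-90s+216)
  -5s^3+85s^2-470s+840 = (-(5/9)s+35/9)(9s^2-90s+216) + (0)
Last nonzero remainder: 9s^2-90s+216. Dividing through by 9 gives the monic gcd s^2-10s+24.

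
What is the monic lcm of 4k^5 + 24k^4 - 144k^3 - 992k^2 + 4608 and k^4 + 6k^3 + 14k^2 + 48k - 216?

By polynomial division,
  4k^5 + 24k^4 - 144k^3 - 992k^2 + 4608 = (4k)(k^4 + 6k^3 + 14k^2 + 48k - 216) + (-200k^3 - 1184k^2 + 864k + 4608)
  k^4 + 6k^3 + 14k^2 + 48k - 216 = (-(1/200)k - 1/2500)(-200k^3 - 1184k^2 + 864k + 4608) + ((11154/625)k^2 + (44616/625)k - 133848/625)
  -200k^3 - 1184k^2 + 864k + 4608 = (-(62500/5577)k - 40000/1859)((11154/625)k^2 + (44616/625)k - 133848/625) + (0)
Last nonzero remainder: (11154/625)k^2 + (44616/625)k - 133848/625. Dividing through by 11154/625 gives the monic gcd k^2 + 4k - 12.
Then lcm(f, g) = f·g / gcd(f, g); expanding and making the result monic gives the answer.

k^7 + 8k^6 - 6k^5 - 212k^4 - 1144k^3 - 3312k^2 + 2304k + 20736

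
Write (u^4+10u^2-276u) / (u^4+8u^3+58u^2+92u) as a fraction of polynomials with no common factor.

(u-6)/(u+2)

Apply the Euclidean algorithm:
  u^4+10u^2-276u = (u^4+8u^3+58u^2+92u) + (-8u^3-48u^2-368u)
  u^4+8u^3+58u^2+92u = (-(1/8)u-1/4)(-8u^3-48u^2-368u) + (0)
Last nonzero remainder: -8u^3-48u^2-368u. Dividing through by -8 gives the monic gcd u^3+6u^2+46u.
Cancel u^3+6u^2+46u from numerator and denominator to get the reduced form.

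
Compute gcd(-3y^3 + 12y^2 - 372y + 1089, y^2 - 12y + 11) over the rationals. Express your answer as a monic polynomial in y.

1

Repeated division with remainder:
  -3y^3 + 12y^2 - 372y + 1089 = (-3y - 24)(y^2 - 12y + 11) + (-627y + 1353)
  y^2 - 12y + 11 = (-(1/627)y + 17/1083)(-627y + 1353) + (-3696/361)
  -627y + 1353 = ((6859/112)y - 14801/112)(-3696/361) + (0)
The last nonzero remainder is the constant -3696/361, so the polynomials are coprime and gcd = 1.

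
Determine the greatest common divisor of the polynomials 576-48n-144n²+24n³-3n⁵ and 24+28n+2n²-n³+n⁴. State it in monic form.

Apply the Euclidean algorithm:
  -3n⁵+24n³-144n²-48n+576 = (-3n-3)(n⁴-n³+2n²+28n+24) + (27n³-54n²+108n+648)
  n⁴-n³+2n²+28n+24 = ((1/27)n+1/27)(27n³-54n²+108n+648) + (0)
Last nonzero remainder: 27n³-54n²+108n+648. Dividing through by 27 gives the monic gcd n³-2n²+4n+24.

24+4n-2n²+n³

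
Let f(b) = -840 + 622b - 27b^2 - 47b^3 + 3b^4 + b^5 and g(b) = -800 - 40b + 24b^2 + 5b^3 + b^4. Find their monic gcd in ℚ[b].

-20 + b + b^2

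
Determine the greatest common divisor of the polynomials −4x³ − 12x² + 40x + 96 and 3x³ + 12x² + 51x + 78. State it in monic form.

x + 2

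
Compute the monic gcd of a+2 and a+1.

Apply the Euclidean algorithm:
  a+2 = (a+1) + (1)
  a+1 = (a+1)(1) + (0)
The last nonzero remainder is the constant 1, so the polynomials are coprime and gcd = 1.

1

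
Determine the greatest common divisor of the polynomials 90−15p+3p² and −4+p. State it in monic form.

Apply the Euclidean algorithm:
  3p²−15p+90 = (3p−3)(p−4) + (78)
  p−4 = ((1/78)p−2/39)(78) + (0)
The last nonzero remainder is the constant 78, so the polynomials are coprime and gcd = 1.

1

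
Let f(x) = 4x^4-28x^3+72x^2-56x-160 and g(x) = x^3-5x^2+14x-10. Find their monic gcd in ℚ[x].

Apply the Euclidean algorithm:
  4x^4-28x^3+72x^2-56x-160 = (4x-8)(x^3-5x^2+14x-10) + (-24x^2+96x-240)
  x^3-5x^2+14x-10 = (-(1/24)x+1/24)(-24x^2+96x-240) + (0)
Last nonzero remainder: -24x^2+96x-240. Dividing through by -24 gives the monic gcd x^2-4x+10.

x^2-4x+10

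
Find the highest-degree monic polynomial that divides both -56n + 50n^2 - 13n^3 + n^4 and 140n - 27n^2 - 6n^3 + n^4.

28n - 11n^2 + n^3

Euclidean algorithm in ℚ[n]:
  n^4 - 13n^3 + 50n^2 - 56n = (n^4 - 6n^3 - 27n^2 + 140n) + (-7n^3 + 77n^2 - 196n)
  n^4 - 6n^3 - 27n^2 + 140n = (-(1/7)n - 5/7)(-7n^3 + 77n^2 - 196n) + (0)
Last nonzero remainder: -7n^3 + 77n^2 - 196n. Dividing through by -7 gives the monic gcd n^3 - 11n^2 + 28n.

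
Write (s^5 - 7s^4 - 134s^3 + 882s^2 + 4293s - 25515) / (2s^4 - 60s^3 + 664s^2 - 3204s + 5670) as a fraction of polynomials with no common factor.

Euclidean algorithm in ℚ[s]:
  s^5 - 7s^4 - 134s^3 + 882s^2 + 4293s - 25515 = ((1/2)s + 23/2)(2s^4 - 60s^3 + 664s^2 - 3204s + 5670) + (224s^3 - 5152s^2 + 38304s - 90720)
  2s^4 - 60s^3 + 664s^2 - 3204s + 5670 = ((1/112)s - 1/16)(224s^3 - 5152s^2 + 38304s - 90720) + (0)
Last nonzero remainder: 224s^3 - 5152s^2 + 38304s - 90720. Dividing through by 224 gives the monic gcd s^3 - 23s^2 + 171s - 405.
Cancel s^3 - 23s^2 + 171s - 405 from numerator and denominator to get the reduced form.

(s^2 + 16s + 63)/(2s - 14)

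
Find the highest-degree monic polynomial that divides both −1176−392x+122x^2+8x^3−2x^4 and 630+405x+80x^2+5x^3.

Apply the Euclidean algorithm:
  −2x^4+8x^3+122x^2−392x−1176 = (−(2/5)x+8)(5x^3+80x^2+405x+630) + (−356x^2−3380x−6216)
  5x^3+80x^2+405x+630 = (−(5/356)x−2895/31684)(−356x^2−3380x−6216) + ((70200/7921)x+491400/7921)
  −356x^2−3380x−6216 = (−(704969/17550)x−293077/2925)((70200/7921)x+491400/7921) + (0)
Last nonzero remainder: (70200/7921)x+491400/7921. Dividing through by 70200/7921 gives the monic gcd x+7.

7+x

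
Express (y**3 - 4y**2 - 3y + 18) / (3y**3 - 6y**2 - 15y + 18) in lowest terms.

(y - 3)/(3y - 3)

Apply the Euclidean algorithm:
  y**3 - 4y**2 - 3y + 18 = (1/3)(3y**3 - 6y**2 - 15y + 18) + (-2y**2 + 2y + 12)
  3y**3 - 6y**2 - 15y + 18 = (-(3/2)y + 3/2)(-2y**2 + 2y + 12) + (0)
Last nonzero remainder: -2y**2 + 2y + 12. Dividing through by -2 gives the monic gcd y**2 - y - 6.
Cancel y**2 - y - 6 from numerator and denominator to get the reduced form.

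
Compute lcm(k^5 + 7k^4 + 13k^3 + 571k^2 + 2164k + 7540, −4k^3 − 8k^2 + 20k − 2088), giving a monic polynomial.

k^6 + 16k^5 + 76k^4 + 688k^3 + 7303k^2 + 27016k + 67860

Euclidean algorithm in ℚ[k]:
  k^5 + 7k^4 + 13k^3 + 571k^2 + 2164k + 7540 = (−(1/4)k^2 − (5/4)k − 2)(−4k^3 − 8k^2 + 20k − 2088) + (58k^2 − 406k + 3364)
  −4k^3 − 8k^2 + 20k − 2088 = (−(2/29)k − 18/29)(58k^2 − 406k + 3364) + (0)
Last nonzero remainder: 58k^2 − 406k + 3364. Dividing through by 58 gives the monic gcd k^2 − 7k + 58.
Then lcm(f, g) = f·g / gcd(f, g); expanding and making the result monic gives the answer.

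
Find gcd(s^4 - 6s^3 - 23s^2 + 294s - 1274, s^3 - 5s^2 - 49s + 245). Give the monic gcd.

s^2 - 49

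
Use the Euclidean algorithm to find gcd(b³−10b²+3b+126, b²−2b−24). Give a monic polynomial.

Apply the Euclidean algorithm:
  b³−10b²+3b+126 = (b−8)(b²−2b−24) + (11b−66)
  b²−2b−24 = ((1/11)b+4/11)(11b−66) + (0)
Last nonzero remainder: 11b−66. Dividing through by 11 gives the monic gcd b−6.

b−6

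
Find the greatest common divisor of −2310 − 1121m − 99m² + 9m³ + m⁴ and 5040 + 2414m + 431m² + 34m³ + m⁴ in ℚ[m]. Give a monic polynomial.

Repeated division with remainder:
  m⁴ + 9m³ − 99m² − 1121m − 2310 = (m⁴ + 34m³ + 431m² + 2414m + 5040) + (−25m³ − 530m² − 3535m − 7350)
  m⁴ + 34m³ + 431m² + 2414m + 5040 = (−(1/25)m − 64/125)(−25m³ − 530m² − 3535m − 7350) + ((456/25)m² + (7752/25)m + 6384/5)
  −25m³ − 530m² − 3535m − 7350 = (−(625/456)m − 875/152)((456/25)m² + (7752/25)m + 6384/5) + (0)
Last nonzero remainder: (456/25)m² + (7752/25)m + 6384/5. Dividing through by 456/25 gives the monic gcd m² + 17m + 70.

70 + 17m + m²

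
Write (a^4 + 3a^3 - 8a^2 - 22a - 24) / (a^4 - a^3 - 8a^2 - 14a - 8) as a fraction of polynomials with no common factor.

(a^2 + a - 12)/(a^2 - 3a - 4)

By polynomial division,
  a^4 + 3a^3 - 8a^2 - 22a - 24 = (a^4 - a^3 - 8a^2 - 14a - 8) + (4a^3 - 8a - 16)
  a^4 - a^3 - 8a^2 - 14a - 8 = ((1/4)a - 1/4)(4a^3 - 8a - 16) + (-6a^2 - 12a - 12)
  4a^3 - 8a - 16 = (-(2/3)a + 4/3)(-6a^2 - 12a - 12) + (0)
Last nonzero remainder: -6a^2 - 12a - 12. Dividing through by -6 gives the monic gcd a^2 + 2a + 2.
Cancel a^2 + 2a + 2 from numerator and denominator to get the reduced form.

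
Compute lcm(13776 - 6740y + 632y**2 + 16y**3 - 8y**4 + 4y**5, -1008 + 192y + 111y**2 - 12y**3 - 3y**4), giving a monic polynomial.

Apply the Euclidean algorithm:
  4y**5 - 8y**4 + 16y**3 + 632y**2 - 6740y + 13776 = (-(4/3)y + 8)(-3y**4 - 12y**3 + 111y**2 + 192y - 1008) + (260y**3 - 9620y + 21840)
  -3y**4 - 12y**3 + 111y**2 + 192y - 1008 = (-(3/260)y - 3/65)(260y**3 - 9620y + 21840) + (0)
Last nonzero remainder: 260y**3 - 9620y + 21840. Dividing through by 260 gives the monic gcd y**3 - 37y + 84.
Then lcm(f, g) = f·g / gcd(f, g); expanding and making the result monic gives the answer.

13776 - 3296y - 1053y**2 + 174y**3 - 4y**4 + 2y**5 + y**6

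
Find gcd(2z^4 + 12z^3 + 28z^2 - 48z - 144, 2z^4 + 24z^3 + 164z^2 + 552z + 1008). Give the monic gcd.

z^2 + 6z + 18

Repeated division with remainder:
  2z^4 + 12z^3 + 28z^2 - 48z - 144 = (2z^4 + 24z^3 + 164z^2 + 552z + 1008) + (-12z^3 - 136z^2 - 600z - 1152)
  2z^4 + 24z^3 + 164z^2 + 552z + 1008 = (-(1/6)z - 1/9)(-12z^3 - 136z^2 - 600z - 1152) + ((440/9)z^2 + (880/3)z + 880)
  -12z^3 - 136z^2 - 600z - 1152 = (-(27/110)z - 72/55)((440/9)z^2 + (880/3)z + 880) + (0)
Last nonzero remainder: (440/9)z^2 + (880/3)z + 880. Dividing through by 440/9 gives the monic gcd z^2 + 6z + 18.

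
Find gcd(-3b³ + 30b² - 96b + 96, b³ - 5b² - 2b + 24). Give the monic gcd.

By polynomial division,
  -3b³ + 30b² - 96b + 96 = (-3)(b³ - 5b² - 2b + 24) + (15b² - 102b + 168)
  b³ - 5b² - 2b + 24 = ((1/15)b + 3/25)(15b² - 102b + 168) + (-(24/25)b + 96/25)
  15b² - 102b + 168 = (-(125/8)b + 175/4)(-(24/25)b + 96/25) + (0)
Last nonzero remainder: -(24/25)b + 96/25. Dividing through by -24/25 gives the monic gcd b - 4.

b - 4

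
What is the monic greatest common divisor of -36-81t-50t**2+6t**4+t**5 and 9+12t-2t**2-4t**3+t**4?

Apply the Euclidean algorithm:
  t**5+6t**4-50t**2-81t-36 = (t+10)(t**4-4t**3-2t**2+12t+9) + (42t**3-42t**2-210t-126)
  t**4-4t**3-2t**2+12t+9 = ((1/42)t-1/14)(42t**3-42t**2-210t-126) + (0)
Last nonzero remainder: 42t**3-42t**2-210t-126. Dividing through by 42 gives the monic gcd t**3-t**2-5t-3.

-3-5t-t**2+t**3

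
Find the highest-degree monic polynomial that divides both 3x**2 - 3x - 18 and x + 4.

1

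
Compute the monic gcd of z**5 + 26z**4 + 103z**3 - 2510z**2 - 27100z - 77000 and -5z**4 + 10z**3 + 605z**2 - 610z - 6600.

z**2 - z - 110

Apply the Euclidean algorithm:
  z**5 + 26z**4 + 103z**3 - 2510z**2 - 27100z - 77000 = (-(1/5)z - 28/5)(-5z**4 + 10z**3 + 605z**2 - 610z - 6600) + (280z**3 + 756z**2 - 31836z - 113960)
  -5z**4 + 10z**3 + 605z**2 - 610z - 6600 = (-(1/56)z + 47/560)(280z**3 + 756z**2 - 31836z - 113960) + (-(539/20)z**2 + (539/20)z + 5929/2)
  280z**3 + 756z**2 - 31836z - 113960 = (-(800/77)z - 2960/77)(-(539/20)z**2 + (539/20)z + 5929/2) + (0)
Last nonzero remainder: -(539/20)z**2 + (539/20)z + 5929/2. Dividing through by -539/20 gives the monic gcd z**2 - z - 110.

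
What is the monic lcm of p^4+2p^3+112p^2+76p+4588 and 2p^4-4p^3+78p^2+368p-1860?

p^6+4p^5+101p^4+270p^3+3060p^2+8036p-68820

Apply the Euclidean algorithm:
  p^4+2p^3+112p^2+76p+4588 = (1/2)(2p^4-4p^3+78p^2+368p-1860) + (4p^3+73p^2-108p+5518)
  2p^4-4p^3+78p^2+368p-1860 = ((1/2)p-81/8)(4p^3+73p^2-108p+5518) + ((6969/8)p^2-(6969/2)p+216039/4)
  4p^3+73p^2-108p+5518 = ((32/6969)p+712/6969)((6969/8)p^2-(6969/2)p+216039/4) + (0)
Last nonzero remainder: (6969/8)p^2-(6969/2)p+216039/4. Dividing through by 6969/8 gives the monic gcd p^2-4p+62.
Then lcm(f, g) = f·g / gcd(f, g); expanding and making the result monic gives the answer.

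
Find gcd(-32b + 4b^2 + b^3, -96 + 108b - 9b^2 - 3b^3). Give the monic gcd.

Repeated division with remainder:
  b^3 + 4b^2 - 32b = (-1/3)(-3b^3 - 9b^2 + 108b - 96) + (b^2 + 4b - 32)
  -3b^3 - 9b^2 + 108b - 96 = (-3b + 3)(b^2 + 4b - 32) + (0)
The last nonzero remainder b^2 + 4b - 32 is already monic.

-32 + 4b + b^2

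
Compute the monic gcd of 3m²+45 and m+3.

Repeated division with remainder:
  3m²+45 = (3m-9)(m+3) + (72)
  m+3 = ((1/72)m+1/24)(72) + (0)
The last nonzero remainder is the constant 72, so the polynomials are coprime and gcd = 1.

1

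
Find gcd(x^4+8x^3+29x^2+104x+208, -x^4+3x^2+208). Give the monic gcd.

By polynomial division,
  x^4+8x^3+29x^2+104x+208 = (-1)(-x^4+3x^2+208) + (8x^3+32x^2+104x+416)
  -x^4+3x^2+208 = (-(1/8)x+1/2)(8x^3+32x^2+104x+416) + (0)
Last nonzero remainder: 8x^3+32x^2+104x+416. Dividing through by 8 gives the monic gcd x^3+4x^2+13x+52.

x^3+4x^2+13x+52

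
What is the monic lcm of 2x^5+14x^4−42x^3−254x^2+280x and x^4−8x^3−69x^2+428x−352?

x^7+4x^6−130x^5−680x^4+2369x^3+10756x^2−12320x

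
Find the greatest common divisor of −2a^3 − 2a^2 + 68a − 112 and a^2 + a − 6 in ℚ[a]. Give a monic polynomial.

Apply the Euclidean algorithm:
  −2a^3 − 2a^2 + 68a − 112 = (−2a)(a^2 + a − 6) + (56a − 112)
  a^2 + a − 6 = ((1/56)a + 3/56)(56a − 112) + (0)
Last nonzero remainder: 56a − 112. Dividing through by 56 gives the monic gcd a − 2.

a − 2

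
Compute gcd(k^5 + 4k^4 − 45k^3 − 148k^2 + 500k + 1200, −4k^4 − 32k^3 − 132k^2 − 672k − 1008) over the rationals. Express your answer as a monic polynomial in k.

Euclidean algorithm in ℚ[k]:
  k^5 + 4k^4 − 45k^3 − 148k^2 + 500k + 1200 = (−(1/4)k + 1)(−4k^4 − 32k^3 − 132k^2 − 672k − 1008) + (−46k^3 − 184k^2 + 920k + 2208)
  −4k^4 − 32k^3 − 132k^2 − 672k − 1008 = ((2/23)k + 8/23)(−46k^3 − 184k^2 + 920k + 2208) + (−148k^2 − 1184k − 1776)
  −46k^3 − 184k^2 + 920k + 2208 = ((23/74)k − 46/37)(−148k^2 − 1184k − 1776) + (0)
Last nonzero remainder: −148k^2 − 1184k − 1776. Dividing through by −148 gives the monic gcd k^2 + 8k + 12.

k^2 + 8k + 12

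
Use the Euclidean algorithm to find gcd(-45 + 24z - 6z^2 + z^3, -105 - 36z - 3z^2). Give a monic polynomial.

1

Repeated division with remainder:
  z^3 - 6z^2 + 24z - 45 = (-(1/3)z + 6)(-3z^2 - 36z - 105) + (205z + 585)
  -3z^2 - 36z - 105 = (-(3/205)z - 225/1681)(205z + 585) + (-44880/1681)
  205z + 585 = (-(68921/8976)z - 65559/2992)(-44880/1681) + (0)
The last nonzero remainder is the constant -44880/1681, so the polynomials are coprime and gcd = 1.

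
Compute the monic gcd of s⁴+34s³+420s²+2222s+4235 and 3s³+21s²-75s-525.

s²+12s+35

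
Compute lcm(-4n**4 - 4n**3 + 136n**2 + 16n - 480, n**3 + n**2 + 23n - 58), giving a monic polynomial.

n**6 + 4n**5 - 2n**4 - 77n**3 - 878n**2 + 244n + 3480

Apply the Euclidean algorithm:
  -4n**4 - 4n**3 + 136n**2 + 16n - 480 = (-4n)(n**3 + n**2 + 23n - 58) + (228n**2 - 216n - 480)
  n**3 + n**2 + 23n - 58 = ((1/228)n + 37/4332)(228n**2 - 216n - 480) + ((9729/361)n - 19458/361)
  228n**2 - 216n - 480 = ((27436/3243)n + 28880/3243)((9729/361)n - 19458/361) + (0)
Last nonzero remainder: (9729/361)n - 19458/361. Dividing through by 9729/361 gives the monic gcd n - 2.
Then lcm(f, g) = f·g / gcd(f, g); expanding and making the result monic gives the answer.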